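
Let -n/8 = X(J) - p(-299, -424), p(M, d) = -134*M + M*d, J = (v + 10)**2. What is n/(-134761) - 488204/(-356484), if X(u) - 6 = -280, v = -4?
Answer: -102700645477/12010035081 ≈ -8.5512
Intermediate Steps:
J = 36 (J = (-4 + 10)**2 = 6**2 = 36)
X(u) = -274 (X(u) = 6 - 280 = -274)
n = 1336928 (n = -8*(-274 - (-299)*(-134 - 424)) = -8*(-274 - (-299)*(-558)) = -8*(-274 - 1*166842) = -8*(-274 - 166842) = -8*(-167116) = 1336928)
n/(-134761) - 488204/(-356484) = 1336928/(-134761) - 488204/(-356484) = 1336928*(-1/134761) - 488204*(-1/356484) = -1336928/134761 + 122051/89121 = -102700645477/12010035081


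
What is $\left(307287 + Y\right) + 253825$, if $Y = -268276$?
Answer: $292836$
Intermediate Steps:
$\left(307287 + Y\right) + 253825 = \left(307287 - 268276\right) + 253825 = 39011 + 253825 = 292836$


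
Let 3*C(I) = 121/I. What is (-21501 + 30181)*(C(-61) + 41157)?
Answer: 65374374800/183 ≈ 3.5724e+8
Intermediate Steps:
C(I) = 121/(3*I) (C(I) = (121/I)/3 = 121/(3*I))
(-21501 + 30181)*(C(-61) + 41157) = (-21501 + 30181)*((121/3)/(-61) + 41157) = 8680*((121/3)*(-1/61) + 41157) = 8680*(-121/183 + 41157) = 8680*(7531610/183) = 65374374800/183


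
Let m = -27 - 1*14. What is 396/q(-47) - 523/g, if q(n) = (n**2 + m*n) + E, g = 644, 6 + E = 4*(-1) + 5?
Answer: -211721/295596 ≈ -0.71625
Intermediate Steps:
E = -5 (E = -6 + (4*(-1) + 5) = -6 + (-4 + 5) = -6 + 1 = -5)
m = -41 (m = -27 - 14 = -41)
q(n) = -5 + n**2 - 41*n (q(n) = (n**2 - 41*n) - 5 = -5 + n**2 - 41*n)
396/q(-47) - 523/g = 396/(-5 + (-47)**2 - 41*(-47)) - 523/644 = 396/(-5 + 2209 + 1927) - 523*1/644 = 396/4131 - 523/644 = 396*(1/4131) - 523/644 = 44/459 - 523/644 = -211721/295596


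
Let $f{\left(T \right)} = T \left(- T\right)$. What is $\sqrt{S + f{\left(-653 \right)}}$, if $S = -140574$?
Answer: $i \sqrt{566983} \approx 752.98 i$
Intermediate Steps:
$f{\left(T \right)} = - T^{2}$
$\sqrt{S + f{\left(-653 \right)}} = \sqrt{-140574 - \left(-653\right)^{2}} = \sqrt{-140574 - 426409} = \sqrt{-566983} = i \sqrt{566983}$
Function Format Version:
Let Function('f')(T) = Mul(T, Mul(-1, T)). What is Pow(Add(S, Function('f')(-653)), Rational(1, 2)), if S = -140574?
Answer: Mul(I, Pow(566983, Rational(1, 2))) ≈ Mul(752.98, I)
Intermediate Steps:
Function('f')(T) = Mul(-1, Pow(T, 2))
Pow(Add(S, Function('f')(-653)), Rational(1, 2)) = Pow(Add(-140574, Mul(-1, Pow(-653, 2))), Rational(1, 2)) = Pow(Add(-140574, Mul(-1, 426409)), Rational(1, 2)) = Pow(Add(-140574, -426409), Rational(1, 2)) = Pow(-566983, Rational(1, 2)) = Mul(I, Pow(566983, Rational(1, 2)))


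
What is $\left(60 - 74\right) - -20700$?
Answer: $20686$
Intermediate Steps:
$\left(60 - 74\right) - -20700 = \left(60 - 74\right) + 20700 = -14 + 20700 = 20686$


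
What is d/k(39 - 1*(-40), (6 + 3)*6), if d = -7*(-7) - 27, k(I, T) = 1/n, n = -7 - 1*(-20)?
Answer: 286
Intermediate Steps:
n = 13 (n = -7 + 20 = 13)
k(I, T) = 1/13
d = 22 (d = 49 - 27 = 22)
d/k(39 - 1*(-40), (6 + 3)*6) = 22/(1/13) = 22*13 = 286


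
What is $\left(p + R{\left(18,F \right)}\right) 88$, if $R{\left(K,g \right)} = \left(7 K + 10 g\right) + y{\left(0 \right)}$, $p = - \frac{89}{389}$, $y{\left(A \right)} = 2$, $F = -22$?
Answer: $- \frac{3157176}{389} \approx -8116.1$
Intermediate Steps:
$p = - \frac{89}{389}$ ($p = \left(-89\right) \frac{1}{389} = - \frac{89}{389} \approx -0.22879$)
$R{\left(K,g \right)} = 2 + 7 K + 10 g$ ($R{\left(K,g \right)} = \left(7 K + 10 g\right) + 2 = 2 + 7 K + 10 g$)
$\left(p + R{\left(18,F \right)}\right) 88 = \left(- \frac{89}{389} + \left(2 + 7 \cdot 18 + 10 \left(-22\right)\right)\right) 88 = \left(- \frac{89}{389} + \left(2 + 126 - 220\right)\right) 88 = \left(- \frac{89}{389} - 92\right) 88 = \left(- \frac{35877}{389}\right) 88 = - \frac{3157176}{389}$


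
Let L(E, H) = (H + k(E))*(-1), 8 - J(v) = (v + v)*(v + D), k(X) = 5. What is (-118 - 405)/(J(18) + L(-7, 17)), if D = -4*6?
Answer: -523/202 ≈ -2.5891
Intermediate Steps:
D = -24
J(v) = 8 - 2*v*(-24 + v) (J(v) = 8 - (v + v)*(v - 24) = 8 - 2*v*(-24 + v))
L(E, H) = -5 - H (L(E, H) = (H + 5)*(-1) = (5 + H)*(-1) = -5 - H)
(-118 - 405)/(J(18) + L(-7, 17)) = (-118 - 405)/((8 - 2*18² + 48*18) + (-5 - 1*17)) = -523/((8 - 2*324 + 864) + (-5 - 17)) = -523/((8 - 648 + 864) - 22) = -523/(224 - 22) = -523/202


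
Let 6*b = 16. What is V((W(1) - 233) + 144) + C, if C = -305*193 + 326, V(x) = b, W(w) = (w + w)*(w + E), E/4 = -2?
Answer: -175609/3 ≈ -58536.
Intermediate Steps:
E = -8 (E = 4*(-2) = -8)
b = 8/3 (b = (⅙)*16 = 8/3 ≈ 2.6667)
W(w) = 2*w*(-8 + w) (W(w) = (w + w)*(w - 8) = (2*w)*(-8 + w) = 2*w*(-8 + w))
V(x) = 8/3
C = -58539 (C = -58865 + 326 = -58539)
V((W(1) - 233) + 144) + C = 8/3 - 58539 = -175609/3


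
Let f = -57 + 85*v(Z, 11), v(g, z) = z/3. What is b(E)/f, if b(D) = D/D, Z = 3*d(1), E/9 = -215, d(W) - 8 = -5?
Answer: 3/764 ≈ 0.0039267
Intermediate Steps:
d(W) = 3 (d(W) = 8 - 5 = 3)
E = -1935 (E = 9*(-215) = -1935)
Z = 9 (Z = 3*3 = 9)
v(g, z) = z/3 (v(g, z) = z*(1/3) = z/3)
b(D) = 1
f = 764/3 (f = -57 + 85*((1/3)*11) = -57 + 85*(11/3) = -57 + 935/3 = 764/3 ≈ 254.67)
b(E)/f = 1/(764/3) = 1*(3/764) = 3/764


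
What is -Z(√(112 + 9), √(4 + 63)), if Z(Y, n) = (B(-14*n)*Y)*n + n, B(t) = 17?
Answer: -188*√67 ≈ -1538.8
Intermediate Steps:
Z(Y, n) = n + 17*Y*n (Z(Y, n) = (17*Y)*n + n = 17*Y*n + n = n + 17*Y*n)
-Z(√(112 + 9), √(4 + 63)) = -√(4 + 63)*(1 + 17*√(112 + 9)) = -√67*(1 + 17*√121) = -√67*(1 + 17*11) = -√67*(1 + 187) = -√67*188 = -188*√67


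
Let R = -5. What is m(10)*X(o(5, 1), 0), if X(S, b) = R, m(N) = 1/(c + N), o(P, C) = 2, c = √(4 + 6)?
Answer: -5/9 + √10/18 ≈ -0.37987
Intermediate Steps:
c = √10 ≈ 3.1623
m(N) = 1/(N + √10) (m(N) = 1/(√10 + N) = 1/(N + √10))
X(S, b) = -5
m(10)*X(o(5, 1), 0) = -5/(10 + √10)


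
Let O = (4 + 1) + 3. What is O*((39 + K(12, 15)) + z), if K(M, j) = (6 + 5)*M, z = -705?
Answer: -4272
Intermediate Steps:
K(M, j) = 11*M
O = 8 (O = 5 + 3 = 8)
O*((39 + K(12, 15)) + z) = 8*((39 + 11*12) - 705) = 8*((39 + 132) - 705) = 8*(171 - 705) = 8*(-534) = -4272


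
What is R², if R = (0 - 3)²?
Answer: 81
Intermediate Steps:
R = 9 (R = (-3)² = 9)
R² = 9² = 81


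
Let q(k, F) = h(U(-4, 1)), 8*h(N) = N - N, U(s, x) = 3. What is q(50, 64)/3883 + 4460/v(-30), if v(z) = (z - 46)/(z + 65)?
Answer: -39025/19 ≈ -2053.9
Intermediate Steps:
h(N) = 0 (h(N) = (N - N)/8 = (1/8)*0 = 0)
q(k, F) = 0
v(z) = (-46 + z)/(65 + z)
q(50, 64)/3883 + 4460/v(-30) = 0/3883 + 4460/(((-46 - 30)/(65 - 30))) = 0*(1/3883) + 4460/((-76/35)) = 0 + 4460/(((1/35)*(-76))) = 0 + 4460/(-76/35) = 0 + 4460*(-35/76) = 0 - 39025/19 = -39025/19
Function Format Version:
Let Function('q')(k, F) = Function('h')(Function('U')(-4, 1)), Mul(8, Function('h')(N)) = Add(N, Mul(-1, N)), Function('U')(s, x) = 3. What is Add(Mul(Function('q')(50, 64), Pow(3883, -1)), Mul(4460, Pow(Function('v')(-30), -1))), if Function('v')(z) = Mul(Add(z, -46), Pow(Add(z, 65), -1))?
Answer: Rational(-39025, 19) ≈ -2053.9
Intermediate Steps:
Function('h')(N) = 0 (Function('h')(N) = Mul(Rational(1, 8), Add(N, Mul(-1, N))) = Mul(Rational(1, 8), 0) = 0)
Function('q')(k, F) = 0
Function('v')(z) = Mul(Pow(Add(65, z), -1), Add(-46, z)) (Function('v')(z) = Mul(Add(-46, z), Pow(Add(65, z), -1)) = Mul(Pow(Add(65, z), -1), Add(-46, z)))
Add(Mul(Function('q')(50, 64), Pow(3883, -1)), Mul(4460, Pow(Function('v')(-30), -1))) = Add(Mul(0, Pow(3883, -1)), Mul(4460, Pow(Mul(Pow(Add(65, -30), -1), Add(-46, -30)), -1))) = Add(Mul(0, Rational(1, 3883)), Mul(4460, Pow(Mul(Pow(35, -1), -76), -1))) = Add(0, Mul(4460, Pow(Mul(Rational(1, 35), -76), -1))) = Add(0, Mul(4460, Pow(Rational(-76, 35), -1))) = Add(0, Mul(4460, Rational(-35, 76))) = Add(0, Rational(-39025, 19)) = Rational(-39025, 19)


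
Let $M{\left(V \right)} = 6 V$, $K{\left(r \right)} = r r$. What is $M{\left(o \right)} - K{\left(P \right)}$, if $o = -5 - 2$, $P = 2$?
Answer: $-46$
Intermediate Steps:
$o = -7$ ($o = -5 - 2 = -7$)
$K{\left(r \right)} = r^{2}$
$M{\left(o \right)} - K{\left(P \right)} = 6 \left(-7\right) - 2^{2} = -42 - 4 = -46$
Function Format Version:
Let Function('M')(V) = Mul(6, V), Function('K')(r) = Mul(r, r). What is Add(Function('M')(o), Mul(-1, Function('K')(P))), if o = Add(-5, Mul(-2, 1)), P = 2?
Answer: -46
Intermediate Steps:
o = -7 (o = Add(-5, -2) = -7)
Function('K')(r) = Pow(r, 2)
Add(Function('M')(o), Mul(-1, Function('K')(P))) = Add(Mul(6, -7), Mul(-1, Pow(2, 2))) = Add(-42, Mul(-1, 4)) = Add(-42, -4) = -46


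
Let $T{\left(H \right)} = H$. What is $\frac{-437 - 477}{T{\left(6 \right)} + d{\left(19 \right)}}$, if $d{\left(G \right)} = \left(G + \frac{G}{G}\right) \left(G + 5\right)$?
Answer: $- \frac{457}{243} \approx -1.8807$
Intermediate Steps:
$d{\left(G \right)} = \left(1 + G\right) \left(5 + G\right)$ ($d{\left(G \right)} = \left(G + 1\right) \left(5 + G\right) = \left(1 + G\right) \left(5 + G\right)$)
$\frac{-437 - 477}{T{\left(6 \right)} + d{\left(19 \right)}} = \frac{-437 - 477}{6 + \left(5 + 19^{2} + 6 \cdot 19\right)} = - \frac{914}{6 + \left(5 + 361 + 114\right)} = - \frac{914}{6 + 480} = - \frac{914}{486} = \left(-914\right) \frac{1}{486} = - \frac{457}{243}$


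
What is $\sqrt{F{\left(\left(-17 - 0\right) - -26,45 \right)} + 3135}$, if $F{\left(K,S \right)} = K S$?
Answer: $2 \sqrt{885} \approx 59.498$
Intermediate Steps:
$\sqrt{F{\left(\left(-17 - 0\right) - -26,45 \right)} + 3135} = \sqrt{\left(\left(-17 - 0\right) - -26\right) 45 + 3135} = \sqrt{\left(\left(-17 + 0\right) + 26\right) 45 + 3135} = \sqrt{\left(-17 + 26\right) 45 + 3135} = \sqrt{9 \cdot 45 + 3135} = \sqrt{405 + 3135} = \sqrt{3540} = 2 \sqrt{885}$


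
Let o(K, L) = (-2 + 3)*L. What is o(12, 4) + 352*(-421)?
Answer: -148188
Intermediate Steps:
o(K, L) = L (o(K, L) = 1*L = L)
o(12, 4) + 352*(-421) = 4 + 352*(-421) = 4 - 148192 = -148188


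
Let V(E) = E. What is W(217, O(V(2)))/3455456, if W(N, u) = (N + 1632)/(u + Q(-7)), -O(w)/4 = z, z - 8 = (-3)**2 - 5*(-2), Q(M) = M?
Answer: -1849/397377440 ≈ -4.6530e-6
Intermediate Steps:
z = 27 (z = 8 + ((-3)**2 - 5*(-2)) = 8 + (9 + 10) = 8 + 19 = 27)
O(w) = -108 (O(w) = -4*27 = -108)
W(N, u) = (1632 + N)/(-7 + u) (W(N, u) = (N + 1632)/(u - 7) = (1632 + N)/(-7 + u))
W(217, O(V(2)))/3455456 = ((1632 + 217)/(-7 - 108))/3455456 = (1849/(-115))*(1/3455456) = -1/115*1849*(1/3455456) = -1849/115*1/3455456 = -1849/397377440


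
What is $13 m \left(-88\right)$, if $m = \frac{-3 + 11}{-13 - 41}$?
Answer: $\frac{4576}{27} \approx 169.48$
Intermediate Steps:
$m = - \frac{4}{27}$ ($m = \frac{8}{-54} = 8 \left(- \frac{1}{54}\right) = - \frac{4}{27} \approx -0.14815$)
$13 m \left(-88\right) = 13 \left(- \frac{4}{27}\right) \left(-88\right) = \left(- \frac{52}{27}\right) \left(-88\right) = \frac{4576}{27}$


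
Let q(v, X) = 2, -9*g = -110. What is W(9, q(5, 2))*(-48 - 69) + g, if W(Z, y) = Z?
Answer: -9367/9 ≈ -1040.8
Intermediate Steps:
g = 110/9 (g = -1/9*(-110) = 110/9 ≈ 12.222)
W(9, q(5, 2))*(-48 - 69) + g = 9*(-48 - 69) + 110/9 = 9*(-117) + 110/9 = -1053 + 110/9 = -9367/9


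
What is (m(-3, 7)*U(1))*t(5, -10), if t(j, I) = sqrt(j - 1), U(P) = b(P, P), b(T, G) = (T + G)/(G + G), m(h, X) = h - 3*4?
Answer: -30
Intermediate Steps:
m(h, X) = -12 + h (m(h, X) = h - 12 = -12 + h)
b(T, G) = (G + T)/(2*G) (b(T, G) = (G + T)/((2*G)) = (G + T)*(1/(2*G)) = (G + T)/(2*G))
U(P) = 1 (U(P) = (P + P)/(2*P) = (2*P)/(2*P) = 1)
t(j, I) = sqrt(-1 + j)
(m(-3, 7)*U(1))*t(5, -10) = ((-12 - 3)*1)*sqrt(-1 + 5) = (-15*1)*sqrt(4) = -15*2 = -30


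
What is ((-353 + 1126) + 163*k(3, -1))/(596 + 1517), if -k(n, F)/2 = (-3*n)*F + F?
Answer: -1835/2113 ≈ -0.86843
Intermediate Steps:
k(n, F) = -2*F + 6*F*n (k(n, F) = -2*((-3*n)*F + F) = -2*(-3*F*n + F) = -2*(F - 3*F*n) = -2*F + 6*F*n)
((-353 + 1126) + 163*k(3, -1))/(596 + 1517) = ((-353 + 1126) + 163*(2*(-1)*(-1 + 3*3)))/(596 + 1517) = (773 + 163*(2*(-1)*(-1 + 9)))/2113 = (773 + 163*(2*(-1)*8))*(1/2113) = (773 + 163*(-16))*(1/2113) = (773 - 2608)*(1/2113) = -1835*1/2113 = -1835/2113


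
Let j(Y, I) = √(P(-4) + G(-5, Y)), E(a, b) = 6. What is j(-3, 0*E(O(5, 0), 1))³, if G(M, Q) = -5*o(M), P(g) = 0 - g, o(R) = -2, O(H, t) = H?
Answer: 14*√14 ≈ 52.383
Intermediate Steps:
P(g) = -g
G(M, Q) = 10 (G(M, Q) = -5*(-2) = 10)
j(Y, I) = √14 (j(Y, I) = √(-1*(-4) + 10) = √(4 + 10) = √14)
j(-3, 0*E(O(5, 0), 1))³ = (√14)³ = 14*√14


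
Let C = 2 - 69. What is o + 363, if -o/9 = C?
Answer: 966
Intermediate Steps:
C = -67
o = 603 (o = -9*(-67) = 603)
o + 363 = 603 + 363 = 966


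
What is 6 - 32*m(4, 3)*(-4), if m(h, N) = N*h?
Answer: 1542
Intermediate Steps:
6 - 32*m(4, 3)*(-4) = 6 - 32*3*4*(-4) = 6 - 384*(-4) = 6 - 32*(-48) = 6 + 1536 = 1542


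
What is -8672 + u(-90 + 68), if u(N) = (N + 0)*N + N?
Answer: -8210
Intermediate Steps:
u(N) = N + N**2 (u(N) = N*N + N = N**2 + N = N + N**2)
-8672 + u(-90 + 68) = -8672 + (-90 + 68)*(1 + (-90 + 68)) = -8672 - 22*(1 - 22) = -8672 - 22*(-21) = -8672 + 462 = -8210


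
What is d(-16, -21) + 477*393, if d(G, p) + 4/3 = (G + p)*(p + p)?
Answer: 567041/3 ≈ 1.8901e+5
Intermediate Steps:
d(G, p) = -4/3 + 2*p*(G + p) (d(G, p) = -4/3 + (G + p)*(p + p) = -4/3 + (G + p)*(2*p) = -4/3 + 2*p*(G + p))
d(-16, -21) + 477*393 = (-4/3 + 2*(-21)² + 2*(-16)*(-21)) + 477*393 = (-4/3 + 2*441 + 672) + 187461 = (-4/3 + 882 + 672) + 187461 = 4658/3 + 187461 = 567041/3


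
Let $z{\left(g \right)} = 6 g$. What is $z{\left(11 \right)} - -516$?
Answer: $582$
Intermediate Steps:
$z{\left(11 \right)} - -516 = 6 \cdot 11 - -516 = 66 + 516 = 582$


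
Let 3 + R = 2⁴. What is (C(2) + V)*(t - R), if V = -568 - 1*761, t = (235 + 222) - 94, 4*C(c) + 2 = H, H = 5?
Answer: -929775/2 ≈ -4.6489e+5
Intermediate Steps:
C(c) = ¾ (C(c) = -½ + (¼)*5 = -½ + 5/4 = ¾)
R = 13 (R = -3 + 2⁴ = -3 + 16 = 13)
t = 363 (t = 457 - 94 = 363)
V = -1329 (V = -568 - 761 = -1329)
(C(2) + V)*(t - R) = (¾ - 1329)*(363 - 1*13) = -5313*(363 - 13)/4 = -5313/4*350 = -929775/2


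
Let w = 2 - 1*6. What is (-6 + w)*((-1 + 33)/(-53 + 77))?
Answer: -40/3 ≈ -13.333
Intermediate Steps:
w = -4 (w = 2 - 6 = -4)
(-6 + w)*((-1 + 33)/(-53 + 77)) = (-6 - 4)*((-1 + 33)/(-53 + 77)) = -320/24 = -10*4/3 = -40/3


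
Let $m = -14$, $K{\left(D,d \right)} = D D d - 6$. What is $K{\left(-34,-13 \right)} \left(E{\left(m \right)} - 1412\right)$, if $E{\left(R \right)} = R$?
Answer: $21438484$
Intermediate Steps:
$K{\left(D,d \right)} = -6 + d D^{2}$ ($K{\left(D,d \right)} = D^{2} d - 6 = d D^{2} - 6 = -6 + d D^{2}$)
$K{\left(-34,-13 \right)} \left(E{\left(m \right)} - 1412\right) = \left(-6 - 13 \left(-34\right)^{2}\right) \left(-14 - 1412\right) = \left(-6 - 15028\right) \left(-1426\right) = \left(-15034\right) \left(-1426\right) = 21438484$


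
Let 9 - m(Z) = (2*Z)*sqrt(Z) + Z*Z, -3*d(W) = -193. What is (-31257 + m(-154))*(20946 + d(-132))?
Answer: -3464435884/3 + 19413548*I*sqrt(154)/3 ≈ -1.1548e+9 + 8.0305e+7*I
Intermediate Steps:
d(W) = 193/3 (d(W) = -1/3*(-193) = 193/3)
m(Z) = 9 - Z**2 - 2*Z**(3/2) (m(Z) = 9 - ((2*Z)*sqrt(Z) + Z*Z) = 9 - (2*Z**(3/2) + Z**2) = 9 - (Z**2 + 2*Z**(3/2)) = 9 + (-Z**2 - 2*Z**(3/2)) = 9 - Z**2 - 2*Z**(3/2))
(-31257 + m(-154))*(20946 + d(-132)) = (-31257 + (9 - 1*(-154)**2 - (-308)*I*sqrt(154)))*(20946 + 193/3) = (-31257 + (9 - 1*23716 - (-308)*I*sqrt(154)))*(63031/3) = (-31257 + (9 - 23716 + 308*I*sqrt(154)))*(63031/3) = (-31257 + (-23707 + 308*I*sqrt(154)))*(63031/3) = (-54964 + 308*I*sqrt(154))*(63031/3) = -3464435884/3 + 19413548*I*sqrt(154)/3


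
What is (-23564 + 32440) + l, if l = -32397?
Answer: -23521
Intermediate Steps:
(-23564 + 32440) + l = (-23564 + 32440) - 32397 = 8876 - 32397 = -23521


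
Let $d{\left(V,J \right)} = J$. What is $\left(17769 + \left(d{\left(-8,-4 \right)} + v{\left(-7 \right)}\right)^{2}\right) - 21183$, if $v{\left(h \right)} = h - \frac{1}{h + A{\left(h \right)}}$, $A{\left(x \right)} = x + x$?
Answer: $- \frac{1452674}{441} \approx -3294.0$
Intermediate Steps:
$A{\left(x \right)} = 2 x$
$v{\left(h \right)} = h - \frac{1}{3 h}$ ($v{\left(h \right)} = h - \frac{1}{h + 2 h} = h - \frac{1}{3 h}$)
$\left(17769 + \left(d{\left(-8,-4 \right)} + v{\left(-7 \right)}\right)^{2}\right) - 21183 = \left(17769 + \left(-4 - \left(7 + \frac{1}{3 \left(-7\right)}\right)\right)^{2}\right) - 21183 = \left(17769 + \left(-4 - \frac{146}{21}\right)^{2}\right) - 21183 = \left(17769 + \left(- \frac{230}{21}\right)^{2}\right) - 21183 = \left(17769 + \frac{52900}{441}\right) - 21183 = \frac{7889029}{441} - 21183 = - \frac{1452674}{441}$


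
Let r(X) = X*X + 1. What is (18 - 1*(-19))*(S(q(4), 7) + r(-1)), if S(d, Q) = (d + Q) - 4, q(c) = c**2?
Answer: 777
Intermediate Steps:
r(X) = 1 + X**2 (r(X) = X**2 + 1 = 1 + X**2)
S(d, Q) = -4 + Q + d (S(d, Q) = (Q + d) - 4 = -4 + Q + d)
(18 - 1*(-19))*(S(q(4), 7) + r(-1)) = (18 - 1*(-19))*((-4 + 7 + 4**2) + (1 + (-1)**2)) = (18 + 19)*((-4 + 7 + 16) + (1 + 1)) = 37*(19 + 2) = 37*21 = 777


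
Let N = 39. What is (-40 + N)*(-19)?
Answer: 19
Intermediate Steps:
(-40 + N)*(-19) = (-40 + 39)*(-19) = -1*(-19) = 19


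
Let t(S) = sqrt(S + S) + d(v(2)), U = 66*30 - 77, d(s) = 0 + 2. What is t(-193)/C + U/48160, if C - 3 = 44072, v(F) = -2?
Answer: 390563/9872800 + I*sqrt(386)/44075 ≈ 0.039559 + 0.00044576*I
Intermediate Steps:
C = 44075 (C = 3 + 44072 = 44075)
d(s) = 2
U = 1903 (U = 1980 - 77 = 1903)
t(S) = 2 + sqrt(2)*sqrt(S) (t(S) = sqrt(S + S) + 2 = sqrt(2*S) + 2 = sqrt(2)*sqrt(S) + 2 = 2 + sqrt(2)*sqrt(S))
t(-193)/C + U/48160 = (2 + sqrt(2)*sqrt(-193))/44075 + 1903/48160 = (2 + sqrt(2)*(I*sqrt(193)))*(1/44075) + 1903*(1/48160) = (2 + I*sqrt(386))*(1/44075) + 1903/48160 = (2/44075 + I*sqrt(386)/44075) + 1903/48160 = 390563/9872800 + I*sqrt(386)/44075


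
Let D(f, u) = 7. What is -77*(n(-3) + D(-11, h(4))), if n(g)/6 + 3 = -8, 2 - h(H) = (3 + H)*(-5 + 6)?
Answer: 4543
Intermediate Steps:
h(H) = -1 - H (h(H) = 2 - (3 + H)*(-5 + 6) = 2 - (3 + H) = 2 + (-3 - H) = -1 - H)
n(g) = -66 (n(g) = -18 + 6*(-8) = -18 - 48 = -66)
-77*(n(-3) + D(-11, h(4))) = -77*(-66 + 7) = -77*(-59) = 4543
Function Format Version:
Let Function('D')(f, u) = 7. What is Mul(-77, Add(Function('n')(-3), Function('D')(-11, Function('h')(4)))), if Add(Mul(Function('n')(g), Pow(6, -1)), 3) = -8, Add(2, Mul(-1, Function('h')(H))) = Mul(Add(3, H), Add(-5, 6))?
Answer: 4543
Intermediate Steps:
Function('h')(H) = Add(-1, Mul(-1, H)) (Function('h')(H) = Add(2, Mul(-1, Mul(Add(3, H), Add(-5, 6)))) = Add(2, Mul(-1, Mul(Add(3, H), 1))) = Add(2, Mul(-1, Add(3, H))) = Add(2, Add(-3, Mul(-1, H))) = Add(-1, Mul(-1, H)))
Function('n')(g) = -66 (Function('n')(g) = Add(-18, Mul(6, -8)) = Add(-18, -48) = -66)
Mul(-77, Add(Function('n')(-3), Function('D')(-11, Function('h')(4)))) = Mul(-77, Add(-66, 7)) = Mul(-77, -59) = 4543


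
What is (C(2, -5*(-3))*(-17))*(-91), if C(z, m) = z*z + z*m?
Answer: 52598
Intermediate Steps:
C(z, m) = z² + m*z
(C(2, -5*(-3))*(-17))*(-91) = ((2*(-5*(-3) + 2))*(-17))*(-91) = ((2*(15 + 2))*(-17))*(-91) = ((2*17)*(-17))*(-91) = (34*(-17))*(-91) = -578*(-91) = 52598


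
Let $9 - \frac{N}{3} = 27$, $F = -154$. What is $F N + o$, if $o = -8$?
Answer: $8308$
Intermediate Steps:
$N = -54$ ($N = 27 - 81 = -54$)
$F N + o = \left(-154\right) \left(-54\right) - 8 = 8316 - 8 = 8308$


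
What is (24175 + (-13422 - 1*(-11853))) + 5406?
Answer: 28012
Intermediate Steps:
(24175 + (-13422 - 1*(-11853))) + 5406 = (24175 + (-13422 + 11853)) + 5406 = (24175 - 1569) + 5406 = 22606 + 5406 = 28012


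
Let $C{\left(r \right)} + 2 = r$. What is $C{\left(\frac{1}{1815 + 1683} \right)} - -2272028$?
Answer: $\frac{7947546949}{3498} \approx 2.272 \cdot 10^{6}$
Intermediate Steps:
$C{\left(r \right)} = -2 + r$
$C{\left(\frac{1}{1815 + 1683} \right)} - -2272028 = \left(-2 + \frac{1}{1815 + 1683}\right) - -2272028 = \left(-2 + \frac{1}{3498}\right) + 2272028 = - \frac{6995}{3498} + 2272028 = \frac{7947546949}{3498}$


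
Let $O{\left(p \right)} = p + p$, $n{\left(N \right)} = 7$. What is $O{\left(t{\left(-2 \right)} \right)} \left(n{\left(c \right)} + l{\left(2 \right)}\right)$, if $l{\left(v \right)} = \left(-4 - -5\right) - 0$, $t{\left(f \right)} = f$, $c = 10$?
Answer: $-32$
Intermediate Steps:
$l{\left(v \right)} = 1$ ($l{\left(v \right)} = \left(-4 + 5\right) + 0 = 1 + 0 = 1$)
$O{\left(p \right)} = 2 p$
$O{\left(t{\left(-2 \right)} \right)} \left(n{\left(c \right)} + l{\left(2 \right)}\right) = 2 \left(-2\right) \left(7 + 1\right) = \left(-4\right) 8 = -32$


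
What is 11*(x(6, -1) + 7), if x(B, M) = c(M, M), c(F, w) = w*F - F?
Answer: 99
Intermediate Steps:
c(F, w) = -F + F*w (c(F, w) = F*w - F = -F + F*w)
x(B, M) = M*(-1 + M)
11*(x(6, -1) + 7) = 11*(-(-1 - 1) + 7) = 11*(-1*(-2) + 7) = 11*(2 + 7) = 11*9 = 99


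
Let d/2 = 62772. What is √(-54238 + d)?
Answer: √71306 ≈ 267.03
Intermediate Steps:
d = 125544 (d = 2*62772 = 125544)
√(-54238 + d) = √(-54238 + 125544) = √71306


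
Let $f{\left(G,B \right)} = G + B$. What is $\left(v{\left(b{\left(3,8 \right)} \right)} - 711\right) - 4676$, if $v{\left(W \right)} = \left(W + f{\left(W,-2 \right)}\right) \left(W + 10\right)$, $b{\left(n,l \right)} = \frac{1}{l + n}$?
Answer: $- \frac{654047}{121} \approx -5405.3$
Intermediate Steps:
$f{\left(G,B \right)} = B + G$
$v{\left(W \right)} = \left(-2 + 2 W\right) \left(10 + W\right)$ ($v{\left(W \right)} = \left(W + \left(-2 + W\right)\right) \left(W + 10\right) = \left(-2 + 2 W\right) \left(10 + W\right)$)
$\left(v{\left(b{\left(3,8 \right)} \right)} - 711\right) - 4676 = \left(\left(-20 + 2 \left(\frac{1}{8 + 3}\right)^{2} + \frac{18}{8 + 3}\right) - 711\right) - 4676 = \left(\left(-20 + 2 \left(\frac{1}{11}\right)^{2} + \frac{18}{11}\right) - 711\right) - 4676 = \left(\left(-20 + \frac{2}{121} + 18 \cdot \frac{1}{11}\right) - 711\right) - 4676 = \left(\left(-20 + 2 \cdot \frac{1}{121} + \frac{18}{11}\right) - 711\right) - 4676 = \left(\left(-20 + \frac{2}{121} + \frac{18}{11}\right) - 711\right) - 4676 = \left(- \frac{2220}{121} - 711\right) - 4676 = - \frac{88251}{121} - 4676 = - \frac{654047}{121}$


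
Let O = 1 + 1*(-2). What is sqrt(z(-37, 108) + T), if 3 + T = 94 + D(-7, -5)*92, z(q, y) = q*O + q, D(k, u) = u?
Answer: 3*I*sqrt(41) ≈ 19.209*I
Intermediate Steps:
O = -1 (O = 1 - 2 = -1)
z(q, y) = 0 (z(q, y) = q*(-1) + q = -q + q = 0)
T = -369 (T = -3 + (94 - 5*92) = -3 + (94 - 460) = -3 - 366 = -369)
sqrt(z(-37, 108) + T) = sqrt(0 - 369) = sqrt(-369) = 3*I*sqrt(41)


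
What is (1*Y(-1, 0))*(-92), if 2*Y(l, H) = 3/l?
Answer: 138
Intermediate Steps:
Y(l, H) = 3/(2*l) (Y(l, H) = (3/l)/2 = 3/(2*l))
(1*Y(-1, 0))*(-92) = (1*((3/2)/(-1)))*(-92) = (1*((3/2)*(-1)))*(-92) = (1*(-3/2))*(-92) = -3/2*(-92) = 138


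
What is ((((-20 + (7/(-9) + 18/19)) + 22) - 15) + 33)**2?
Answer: 11895601/29241 ≈ 406.81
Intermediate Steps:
((((-20 + (7/(-9) + 18/19)) + 22) - 15) + 33)**2 = ((((-20 + (7*(-1/9) + 18*(1/19))) + 22) - 15) + 33)**2 = ((((-20 + (-7/9 + 18/19)) + 22) - 15) + 33)**2 = ((((-20 + 29/171) + 22) - 15) + 33)**2 = (((-3391/171 + 22) - 15) + 33)**2 = ((371/171 - 15) + 33)**2 = (-2194/171 + 33)**2 = (3449/171)**2 = 11895601/29241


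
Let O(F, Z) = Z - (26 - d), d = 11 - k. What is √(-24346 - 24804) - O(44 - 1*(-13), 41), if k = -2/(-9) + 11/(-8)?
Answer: -1955/72 + 5*I*√1966 ≈ -27.153 + 221.7*I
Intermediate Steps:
k = -83/72 (k = -2*(-⅑) + 11*(-⅛) = 2/9 - 11/8 = -83/72 ≈ -1.1528)
d = 875/72 (d = 11 - 1*(-83/72) = 11 + 83/72 = 875/72 ≈ 12.153)
O(F, Z) = -997/72 + Z (O(F, Z) = Z - (26 - 1*875/72) = Z - (26 - 875/72) = Z - 1*997/72 = Z - 997/72 = -997/72 + Z)
√(-24346 - 24804) - O(44 - 1*(-13), 41) = √(-24346 - 24804) - (-997/72 + 41) = √(-49150) - 1*1955/72 = 5*I*√1966 - 1955/72 = -1955/72 + 5*I*√1966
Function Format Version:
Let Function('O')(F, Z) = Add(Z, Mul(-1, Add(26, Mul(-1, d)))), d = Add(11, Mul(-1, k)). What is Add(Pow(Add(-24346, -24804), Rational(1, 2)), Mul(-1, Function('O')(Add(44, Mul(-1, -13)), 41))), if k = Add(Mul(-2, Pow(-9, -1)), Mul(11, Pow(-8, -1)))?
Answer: Add(Rational(-1955, 72), Mul(5, I, Pow(1966, Rational(1, 2)))) ≈ Add(-27.153, Mul(221.70, I))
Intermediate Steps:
k = Rational(-83, 72) (k = Add(Mul(-2, Rational(-1, 9)), Mul(11, Rational(-1, 8))) = Add(Rational(2, 9), Rational(-11, 8)) = Rational(-83, 72) ≈ -1.1528)
d = Rational(875, 72) (d = Add(11, Mul(-1, Rational(-83, 72))) = Add(11, Rational(83, 72)) = Rational(875, 72) ≈ 12.153)
Function('O')(F, Z) = Add(Rational(-997, 72), Z) (Function('O')(F, Z) = Add(Z, Mul(-1, Add(26, Mul(-1, Rational(875, 72))))) = Add(Z, Mul(-1, Add(26, Rational(-875, 72)))) = Add(Z, Mul(-1, Rational(997, 72))) = Add(Z, Rational(-997, 72)) = Add(Rational(-997, 72), Z))
Add(Pow(Add(-24346, -24804), Rational(1, 2)), Mul(-1, Function('O')(Add(44, Mul(-1, -13)), 41))) = Add(Pow(Add(-24346, -24804), Rational(1, 2)), Mul(-1, Add(Rational(-997, 72), 41))) = Add(Pow(-49150, Rational(1, 2)), Mul(-1, Rational(1955, 72))) = Add(Mul(5, I, Pow(1966, Rational(1, 2))), Rational(-1955, 72)) = Add(Rational(-1955, 72), Mul(5, I, Pow(1966, Rational(1, 2))))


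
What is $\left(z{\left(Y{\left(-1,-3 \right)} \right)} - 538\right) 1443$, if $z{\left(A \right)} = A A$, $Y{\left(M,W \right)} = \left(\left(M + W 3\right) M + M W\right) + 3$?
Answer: $-406926$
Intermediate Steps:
$Y{\left(M,W \right)} = 3 + M W + M \left(M + 3 W\right)$ ($Y{\left(M,W \right)} = \left(\left(M + 3 W\right) M + M W\right) + 3 = \left(M \left(M + 3 W\right) + M W\right) + 3 = \left(M W + M \left(M + 3 W\right)\right) + 3 = 3 + M W + M \left(M + 3 W\right)$)
$z{\left(A \right)} = A^{2}$
$\left(z{\left(Y{\left(-1,-3 \right)} \right)} - 538\right) 1443 = \left(\left(3 + \left(-1\right)^{2} + 4 \left(-1\right) \left(-3\right)\right)^{2} - 538\right) 1443 = \left(\left(3 + 1 + 12\right)^{2} - 538\right) 1443 = \left(16^{2} - 538\right) 1443 = \left(256 - 538\right) 1443 = \left(-282\right) 1443 = -406926$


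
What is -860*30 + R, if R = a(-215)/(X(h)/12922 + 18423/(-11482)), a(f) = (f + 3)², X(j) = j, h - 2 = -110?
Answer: -6421176318488/119651031 ≈ -53666.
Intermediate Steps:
h = -108 (h = 2 - 110 = -108)
a(f) = (3 + f)²
R = -3334179718688/119651031 (R = (3 - 215)²/(-108/12922 + 18423/(-11482)) = (-212)²/(-108*1/12922 + 18423*(-1/11482)) = 44944/(-54/6461 - 18423/11482) = 44944/(-119651031/74185202) = 44944*(-74185202/119651031) = -3334179718688/119651031 ≈ -27866.)
-860*30 + R = -860*30 - 3334179718688/119651031 = -25800 - 3334179718688/119651031 = -6421176318488/119651031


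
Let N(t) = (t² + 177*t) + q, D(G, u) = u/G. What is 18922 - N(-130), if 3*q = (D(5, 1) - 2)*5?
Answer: 25035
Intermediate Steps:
q = -3 (q = ((1/5 - 2)*5)/3 = ((1*(⅕) - 2)*5)/3 = ((⅕ - 2)*5)/3 = (-9/5*5)/3 = (⅓)*(-9) = -3)
N(t) = -3 + t² + 177*t (N(t) = (t² + 177*t) - 3 = -3 + t² + 177*t)
18922 - N(-130) = 18922 - (-3 + (-130)² + 177*(-130)) = 18922 - (-3 + 16900 - 23010) = 18922 - 1*(-6113) = 18922 + 6113 = 25035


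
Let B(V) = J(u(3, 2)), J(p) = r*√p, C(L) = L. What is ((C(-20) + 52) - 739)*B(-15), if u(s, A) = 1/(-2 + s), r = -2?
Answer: 1414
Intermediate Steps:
J(p) = -2*√p
B(V) = -2 (B(V) = -2/√(-2 + 3) = -2*√(1/1) = -2*√1 = -2*1 = -2)
((C(-20) + 52) - 739)*B(-15) = ((-20 + 52) - 739)*(-2) = (32 - 739)*(-2) = -707*(-2) = 1414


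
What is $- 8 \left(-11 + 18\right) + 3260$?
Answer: $3204$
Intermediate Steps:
$- 8 \left(-11 + 18\right) + 3260 = \left(-8\right) 7 + 3260 = -56 + 3260 = 3204$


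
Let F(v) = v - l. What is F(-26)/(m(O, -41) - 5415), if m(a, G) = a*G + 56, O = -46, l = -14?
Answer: 12/3473 ≈ 0.0034552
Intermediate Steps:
m(a, G) = 56 + G*a (m(a, G) = G*a + 56 = 56 + G*a)
F(v) = 14 + v (F(v) = v - 1*(-14) = v + 14 = 14 + v)
F(-26)/(m(O, -41) - 5415) = (14 - 26)/((56 - 41*(-46)) - 5415) = -12/((56 + 1886) - 5415) = -12/(1942 - 5415) = -12/(-3473) = -1/3473*(-12) = 12/3473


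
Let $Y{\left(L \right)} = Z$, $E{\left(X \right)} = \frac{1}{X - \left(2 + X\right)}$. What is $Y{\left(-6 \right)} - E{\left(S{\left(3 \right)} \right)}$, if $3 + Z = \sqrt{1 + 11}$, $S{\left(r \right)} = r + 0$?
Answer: $- \frac{5}{2} + 2 \sqrt{3} \approx 0.9641$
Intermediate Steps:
$S{\left(r \right)} = r$
$E{\left(X \right)} = - \frac{1}{2}$ ($E{\left(X \right)} = \frac{1}{-2} = - \frac{1}{2}$)
$Z = -3 + 2 \sqrt{3}$ ($Z = -3 + \sqrt{1 + 11} = -3 + \sqrt{12} = -3 + 2 \sqrt{3} \approx 0.4641$)
$Y{\left(L \right)} = -3 + 2 \sqrt{3}$
$Y{\left(-6 \right)} - E{\left(S{\left(3 \right)} \right)} = \left(-3 + 2 \sqrt{3}\right) - - \frac{1}{2} = \left(-3 + 2 \sqrt{3}\right) + \frac{1}{2} = - \frac{5}{2} + 2 \sqrt{3}$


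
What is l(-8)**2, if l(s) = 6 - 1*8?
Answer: 4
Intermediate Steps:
l(s) = -2 (l(s) = 6 - 8 = -2)
l(-8)**2 = (-2)**2 = 4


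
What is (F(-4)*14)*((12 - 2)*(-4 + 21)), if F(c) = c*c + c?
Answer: 28560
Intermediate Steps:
F(c) = c + c² (F(c) = c² + c = c + c²)
(F(-4)*14)*((12 - 2)*(-4 + 21)) = (-4*(1 - 4)*14)*((12 - 2)*(-4 + 21)) = (-4*(-3)*14)*(10*17) = (12*14)*170 = 168*170 = 28560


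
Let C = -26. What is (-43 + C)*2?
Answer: -138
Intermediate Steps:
(-43 + C)*2 = (-43 - 26)*2 = -69*2 = -138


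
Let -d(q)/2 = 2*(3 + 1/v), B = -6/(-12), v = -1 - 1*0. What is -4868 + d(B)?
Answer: -4876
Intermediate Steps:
v = -1 (v = -1 + 0 = -1)
B = ½ (B = -6*(-1/12) = ½ ≈ 0.50000)
d(q) = -8 (d(q) = -4*(3 + 1/(-1)) = -4*(3 + 1*(-1)) = -4*(3 - 1) = -4*2 = -2*4 = -8)
-4868 + d(B) = -4868 - 8 = -4876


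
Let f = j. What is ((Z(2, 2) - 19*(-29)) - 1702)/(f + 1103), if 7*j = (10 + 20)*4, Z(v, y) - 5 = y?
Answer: -8008/7841 ≈ -1.0213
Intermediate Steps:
Z(v, y) = 5 + y
j = 120/7 (j = ((10 + 20)*4)/7 = (30*4)/7 = (1/7)*120 = 120/7 ≈ 17.143)
f = 120/7 ≈ 17.143
((Z(2, 2) - 19*(-29)) - 1702)/(f + 1103) = (((5 + 2) - 19*(-29)) - 1702)/(120/7 + 1103) = ((7 + 551) - 1702)/(7841/7) = (558 - 1702)*(7/7841) = -1144*7/7841 = -8008/7841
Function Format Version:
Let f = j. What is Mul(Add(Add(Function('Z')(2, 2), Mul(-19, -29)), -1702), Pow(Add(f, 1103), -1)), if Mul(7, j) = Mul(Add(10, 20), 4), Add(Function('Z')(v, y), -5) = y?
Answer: Rational(-8008, 7841) ≈ -1.0213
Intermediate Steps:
Function('Z')(v, y) = Add(5, y)
j = Rational(120, 7) (j = Mul(Rational(1, 7), Mul(Add(10, 20), 4)) = Mul(Rational(1, 7), Mul(30, 4)) = Mul(Rational(1, 7), 120) = Rational(120, 7) ≈ 17.143)
f = Rational(120, 7) ≈ 17.143
Mul(Add(Add(Function('Z')(2, 2), Mul(-19, -29)), -1702), Pow(Add(f, 1103), -1)) = Mul(Add(Add(Add(5, 2), Mul(-19, -29)), -1702), Pow(Add(Rational(120, 7), 1103), -1)) = Mul(Add(Add(7, 551), -1702), Pow(Rational(7841, 7), -1)) = Mul(Add(558, -1702), Rational(7, 7841)) = Mul(-1144, Rational(7, 7841)) = Rational(-8008, 7841)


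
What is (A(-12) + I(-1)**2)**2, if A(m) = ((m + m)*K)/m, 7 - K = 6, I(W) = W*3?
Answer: 121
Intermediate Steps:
I(W) = 3*W
K = 1 (K = 7 - 1*6 = 7 - 6 = 1)
A(m) = 2 (A(m) = ((m + m)*1)/m = ((2*m)*1)/m = (2*m)/m = 2)
(A(-12) + I(-1)**2)**2 = (2 + (3*(-1))**2)**2 = (2 + (-3)**2)**2 = (2 + 9)**2 = 11**2 = 121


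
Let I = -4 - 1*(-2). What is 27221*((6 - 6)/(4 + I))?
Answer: 0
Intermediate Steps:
I = -2 (I = -4 + 2 = -2)
27221*((6 - 6)/(4 + I)) = 27221*((6 - 6)/(4 - 2)) = 27221*(0/2) = 27221*(0*(1/2)) = 27221*0 = 0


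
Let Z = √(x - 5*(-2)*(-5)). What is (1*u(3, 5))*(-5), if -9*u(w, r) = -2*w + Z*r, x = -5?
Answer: -10/3 + 25*I*√55/9 ≈ -3.3333 + 20.601*I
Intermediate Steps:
Z = I*√55 (Z = √(-5 - 5*(-2)*(-5)) = √(-5 + 10*(-5)) = √(-5 - 50) = √(-55) = I*√55 ≈ 7.4162*I)
u(w, r) = 2*w/9 - I*r*√55/9 (u(w, r) = -(-2*w + (I*√55)*r)/9 = -(-2*w + I*r*√55)/9 = 2*w/9 - I*r*√55/9)
(1*u(3, 5))*(-5) = (1*((2/9)*3 - ⅑*I*5*√55))*(-5) = (1*(⅔ - 5*I*√55/9))*(-5) = (⅔ - 5*I*√55/9)*(-5) = -10/3 + 25*I*√55/9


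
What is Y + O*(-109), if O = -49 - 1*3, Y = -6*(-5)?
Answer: 5698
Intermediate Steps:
Y = 30
O = -52 (O = -49 - 3 = -52)
Y + O*(-109) = 30 - 52*(-109) = 30 + 5668 = 5698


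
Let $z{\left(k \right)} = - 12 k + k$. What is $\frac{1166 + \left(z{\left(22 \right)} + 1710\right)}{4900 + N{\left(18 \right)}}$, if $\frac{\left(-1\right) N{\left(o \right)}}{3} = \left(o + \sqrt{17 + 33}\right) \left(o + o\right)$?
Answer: $\frac{973263}{1019342} + \frac{177795 \sqrt{2}}{1019342} \approx 1.2015$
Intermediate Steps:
$z{\left(k \right)} = - 11 k$
$N{\left(o \right)} = - 6 o \left(o + 5 \sqrt{2}\right)$ ($N{\left(o \right)} = - 3 \left(o + \sqrt{17 + 33}\right) \left(o + o\right) = - 3 \left(o + \sqrt{50}\right) 2 o = - 3 \left(o + 5 \sqrt{2}\right) 2 o = - 3 \cdot 2 o \left(o + 5 \sqrt{2}\right) = - 6 o \left(o + 5 \sqrt{2}\right)$)
$\frac{1166 + \left(z{\left(22 \right)} + 1710\right)}{4900 + N{\left(18 \right)}} = \frac{1166 + \left(\left(-11\right) 22 + 1710\right)}{4900 - 108 \left(18 + 5 \sqrt{2}\right)} = \frac{1166 + \left(-242 + 1710\right)}{4900 - \left(1944 + 540 \sqrt{2}\right)} = \frac{1166 + 1468}{2956 - 540 \sqrt{2}} = \frac{2634}{2956 - 540 \sqrt{2}}$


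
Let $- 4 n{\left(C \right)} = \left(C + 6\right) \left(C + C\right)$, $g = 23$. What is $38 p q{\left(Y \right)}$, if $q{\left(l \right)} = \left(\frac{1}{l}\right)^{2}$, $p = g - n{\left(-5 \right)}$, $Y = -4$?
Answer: $\frac{779}{16} \approx 48.688$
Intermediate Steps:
$n{\left(C \right)} = - \frac{C \left(6 + C\right)}{2}$ ($n{\left(C \right)} = - \frac{\left(C + 6\right) \left(C + C\right)}{4} = - \frac{\left(6 + C\right) 2 C}{4} = - \frac{2 C \left(6 + C\right)}{4} = - \frac{C \left(6 + C\right)}{2}$)
$p = \frac{41}{2}$ ($p = 23 - \left(- \frac{1}{2}\right) \left(-5\right) \left(6 - 5\right) = 23 - \left(- \frac{1}{2}\right) \left(-5\right) 1 = 23 - \frac{5}{2} = \frac{41}{2} \approx 20.5$)
$q{\left(l \right)} = \frac{1}{l^{2}}$
$38 p q{\left(Y \right)} = \frac{38 \cdot \frac{41}{2}}{16} = 779 \cdot \frac{1}{16} = \frac{779}{16}$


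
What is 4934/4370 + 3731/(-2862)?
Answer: -1091681/6253470 ≈ -0.17457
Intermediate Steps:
4934/4370 + 3731/(-2862) = 4934*(1/4370) + 3731*(-1/2862) = 2467/2185 - 3731/2862 = -1091681/6253470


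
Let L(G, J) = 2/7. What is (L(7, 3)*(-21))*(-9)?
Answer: 54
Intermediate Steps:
L(G, J) = 2/7 (L(G, J) = 2*(1/7) = 2/7)
(L(7, 3)*(-21))*(-9) = ((2/7)*(-21))*(-9) = -6*(-9) = 54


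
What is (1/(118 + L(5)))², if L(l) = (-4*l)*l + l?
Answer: 1/529 ≈ 0.0018904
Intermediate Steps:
L(l) = l - 4*l² (L(l) = -4*l² + l = l - 4*l²)
(1/(118 + L(5)))² = (1/(118 + 5*(1 - 4*5)))² = (1/(118 + 5*(1 - 20)))² = (1/(118 + 5*(-19)))² = (1/(118 - 95))² = (1/23)² = 1/529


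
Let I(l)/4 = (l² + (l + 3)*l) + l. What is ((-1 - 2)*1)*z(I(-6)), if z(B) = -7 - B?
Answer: 597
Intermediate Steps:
I(l) = 4*l + 4*l² + 4*l*(3 + l) (I(l) = 4*((l² + (l + 3)*l) + l) = 4*((l² + (3 + l)*l) + l) = 4*((l² + l*(3 + l)) + l) = 4*(l + l² + l*(3 + l)) = 4*l + 4*l² + 4*l*(3 + l))
((-1 - 2)*1)*z(I(-6)) = ((-1 - 2)*1)*(-7 - 8*(-6)*(2 - 6)) = (-3*1)*(-7 - 8*(-6)*(-4)) = -3*(-7 - 1*192) = -3*(-7 - 192) = -3*(-199) = 597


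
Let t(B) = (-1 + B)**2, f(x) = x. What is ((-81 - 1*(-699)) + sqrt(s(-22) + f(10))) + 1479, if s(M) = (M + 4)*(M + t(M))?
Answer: 2097 + 2*I*sqrt(2279) ≈ 2097.0 + 95.478*I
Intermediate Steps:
s(M) = (4 + M)*(M + (-1 + M)**2) (s(M) = (M + 4)*(M + (-1 + M)**2) = (4 + M)*(M + (-1 + M)**2))
((-81 - 1*(-699)) + sqrt(s(-22) + f(10))) + 1479 = ((-81 - 1*(-699)) + sqrt((4 + (-22)**3 - 3*(-22) + 3*(-22)**2) + 10)) + 1479 = ((-81 + 699) + sqrt((4 - 10648 + 66 + 3*484) + 10)) + 1479 = (618 + sqrt((4 - 10648 + 66 + 1452) + 10)) + 1479 = (618 + sqrt(-9126 + 10)) + 1479 = (618 + sqrt(-9116)) + 1479 = (618 + 2*I*sqrt(2279)) + 1479 = 2097 + 2*I*sqrt(2279)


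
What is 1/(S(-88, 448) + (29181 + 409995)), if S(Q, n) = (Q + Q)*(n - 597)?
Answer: 1/465400 ≈ 2.1487e-6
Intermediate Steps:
S(Q, n) = 2*Q*(-597 + n) (S(Q, n) = (2*Q)*(-597 + n) = 2*Q*(-597 + n))
1/(S(-88, 448) + (29181 + 409995)) = 1/(2*(-88)*(-597 + 448) + (29181 + 409995)) = 1/(2*(-88)*(-149) + 439176) = 1/(26224 + 439176) = 1/465400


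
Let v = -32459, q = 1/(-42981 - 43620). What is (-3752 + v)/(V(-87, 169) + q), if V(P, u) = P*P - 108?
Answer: -3135908811/646130060 ≈ -4.8534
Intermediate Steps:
q = -1/86601 (q = 1/(-86601) = -1/86601 ≈ -1.1547e-5)
V(P, u) = -108 + P² (V(P, u) = P² - 108 = -108 + P²)
(-3752 + v)/(V(-87, 169) + q) = (-3752 - 32459)/((-108 + (-87)²) - 1/86601) = -36211/((-108 + 7569) - 1/86601) = -36211/(7461 - 1/86601) = -36211/646130060/86601 = -36211*86601/646130060 = -3135908811/646130060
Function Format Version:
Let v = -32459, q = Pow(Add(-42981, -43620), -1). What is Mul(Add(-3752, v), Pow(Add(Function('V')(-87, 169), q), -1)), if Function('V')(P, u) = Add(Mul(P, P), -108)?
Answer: Rational(-3135908811, 646130060) ≈ -4.8534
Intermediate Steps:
q = Rational(-1, 86601) (q = Pow(-86601, -1) = Rational(-1, 86601) ≈ -1.1547e-5)
Function('V')(P, u) = Add(-108, Pow(P, 2)) (Function('V')(P, u) = Add(Pow(P, 2), -108) = Add(-108, Pow(P, 2)))
Mul(Add(-3752, v), Pow(Add(Function('V')(-87, 169), q), -1)) = Mul(Add(-3752, -32459), Pow(Add(Add(-108, Pow(-87, 2)), Rational(-1, 86601)), -1)) = Mul(-36211, Pow(Add(Add(-108, 7569), Rational(-1, 86601)), -1)) = Mul(-36211, Pow(Add(7461, Rational(-1, 86601)), -1)) = Mul(-36211, Pow(Rational(646130060, 86601), -1)) = Mul(-36211, Rational(86601, 646130060)) = Rational(-3135908811, 646130060)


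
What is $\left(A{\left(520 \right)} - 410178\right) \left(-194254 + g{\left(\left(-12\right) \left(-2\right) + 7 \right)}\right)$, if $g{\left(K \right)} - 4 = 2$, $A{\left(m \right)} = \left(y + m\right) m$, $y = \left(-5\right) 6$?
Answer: $30181865744$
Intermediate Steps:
$y = -30$
$A{\left(m \right)} = m \left(-30 + m\right)$ ($A{\left(m \right)} = \left(-30 + m\right) m = m \left(-30 + m\right)$)
$g{\left(K \right)} = 6$ ($g{\left(K \right)} = 4 + 2 = 6$)
$\left(A{\left(520 \right)} - 410178\right) \left(-194254 + g{\left(\left(-12\right) \left(-2\right) + 7 \right)}\right) = \left(520 \left(-30 + 520\right) - 410178\right) \left(-194254 + 6\right) = \left(520 \cdot 490 - 410178\right) \left(-194248\right) = \left(254800 - 410178\right) \left(-194248\right) = \left(-155378\right) \left(-194248\right) = 30181865744$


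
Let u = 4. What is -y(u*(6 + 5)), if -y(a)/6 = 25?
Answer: 150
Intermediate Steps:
y(a) = -150 (y(a) = -6*25 = -150)
-y(u*(6 + 5)) = -1*(-150) = 150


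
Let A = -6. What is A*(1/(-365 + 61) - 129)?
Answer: 117651/152 ≈ 774.02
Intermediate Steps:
A*(1/(-365 + 61) - 129) = -6*(1/(-365 + 61) - 129) = -6*(1/(-304) - 129) = -6*(-1/304 - 129) = -6*(-39217/304) = 117651/152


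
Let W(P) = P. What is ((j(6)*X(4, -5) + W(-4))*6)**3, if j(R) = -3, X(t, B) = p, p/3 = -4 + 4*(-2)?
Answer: 242970624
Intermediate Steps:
p = -36 (p = 3*(-4 + 4*(-2)) = 3*(-4 - 8) = 3*(-12) = -36)
X(t, B) = -36
((j(6)*X(4, -5) + W(-4))*6)**3 = ((-3*(-36) - 4)*6)**3 = ((108 - 4)*6)**3 = (104*6)**3 = 624**3 = 242970624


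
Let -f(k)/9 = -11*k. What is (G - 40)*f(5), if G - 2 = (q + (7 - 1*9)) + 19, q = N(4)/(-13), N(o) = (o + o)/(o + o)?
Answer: -135630/13 ≈ -10433.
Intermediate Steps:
f(k) = 99*k (f(k) = -(-99)*k = 99*k)
N(o) = 1 (N(o) = (2*o)/((2*o)) = (2*o)*(1/(2*o)) = 1)
q = -1/13 (q = 1/(-13) = 1*(-1/13) = -1/13 ≈ -0.076923)
G = 246/13 (G = 2 + ((-1/13 + (7 - 1*9)) + 19) = 2 + ((-1/13 + (7 - 9)) + 19) = 2 + ((-1/13 - 2) + 19) = 2 + (-27/13 + 19) = 2 + 220/13 = 246/13 ≈ 18.923)
(G - 40)*f(5) = (246/13 - 40)*(99*5) = -274/13*495 = -135630/13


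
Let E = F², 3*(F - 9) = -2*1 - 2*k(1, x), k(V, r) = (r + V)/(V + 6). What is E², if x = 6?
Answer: 279841/81 ≈ 3454.8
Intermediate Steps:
k(V, r) = (V + r)/(6 + V)
F = 23/3 (F = 9 + (-2*1 - 2*(1 + 6)/(6 + 1))/3 = 9 + (-2 - 2*7/7)/3 = 9 + (-2 - 2*1)/3 = 9 + (-2 - 2)/3 = 9 + (⅓)*(-4) = 9 - 4/3 = 23/3 ≈ 7.6667)
E = 529/9 (E = (23/3)² = 529/9 ≈ 58.778)
E² = (529/9)² = 279841/81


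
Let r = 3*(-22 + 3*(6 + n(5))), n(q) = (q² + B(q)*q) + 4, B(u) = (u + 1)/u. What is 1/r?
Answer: 1/303 ≈ 0.0033003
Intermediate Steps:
B(u) = (1 + u)/u
n(q) = 5 + q + q² (n(q) = (q² + ((1 + q)/q)*q) + 4 = (q² + (1 + q)) + 4 = (1 + q + q²) + 4 = 5 + q + q²)
r = 303 (r = 3*(-22 + 3*(6 + (5 + 5 + 5²))) = 3*(-22 + 3*(6 + (5 + 5 + 25))) = 3*(-22 + 3*(6 + 35)) = 3*(-22 + 3*41) = 3*(-22 + 123) = 3*101 = 303)
1/r = 1/303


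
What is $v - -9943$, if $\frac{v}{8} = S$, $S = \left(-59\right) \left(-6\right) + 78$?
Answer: $13399$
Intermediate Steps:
$S = 432$ ($S = 354 + 78 = 432$)
$v = 3456$ ($v = 8 \cdot 432 = 3456$)
$v - -9943 = 3456 - -9943 = 3456 + 9943 = 13399$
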